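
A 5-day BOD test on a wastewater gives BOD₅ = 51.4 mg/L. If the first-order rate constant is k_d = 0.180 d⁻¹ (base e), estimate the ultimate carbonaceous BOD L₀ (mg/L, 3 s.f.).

BOD₅ = L₀(1 − e^(−5k_d)) ⇒ L₀ = BOD₅ / (1 − e^(−5×0.180))
= 51.4 / (1 − 0.4066) = 51.4 / 0.5934 = 86.62 mg/L.

L₀ ≈ 86.6 mg/L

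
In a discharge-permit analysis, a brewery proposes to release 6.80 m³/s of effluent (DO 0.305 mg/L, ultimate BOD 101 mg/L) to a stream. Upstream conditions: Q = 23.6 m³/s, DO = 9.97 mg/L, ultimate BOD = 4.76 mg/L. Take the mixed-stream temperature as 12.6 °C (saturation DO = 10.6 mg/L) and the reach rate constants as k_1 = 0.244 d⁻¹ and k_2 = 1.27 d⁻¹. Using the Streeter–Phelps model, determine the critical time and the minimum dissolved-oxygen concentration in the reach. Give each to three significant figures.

Mixed DO = (23.6×9.97 + 6.80×0.305)/(23.6+6.80) = 237.4/30.40 = 7.808 mg/L.
Mixed L₀ = (23.6×4.76 + 6.80×101)/(30.40) = 799.1/30.40 = 26.29 mg/L.
Initial deficit D₀ = C_s − DO₀ = 10.6 − 7.808 = 2.792 mg/L.
t_c = (1/1.026) ln[(1.27/0.244)(1 − 2.792×1.026/(0.244×26.29))] = 0.9747 × ln(2.880) = 1.031 d.
D_c = (0.244/1.27) × 26.29 × e^(−0.244×1.031) = 0.1921 × 26.29 × 0.7776 = 3.927 mg/L.
Minimum DO = 10.6 − 3.927 = 6.673 mg/L.

t_c ≈ 1.03 d; minimum DO ≈ 6.67 mg/L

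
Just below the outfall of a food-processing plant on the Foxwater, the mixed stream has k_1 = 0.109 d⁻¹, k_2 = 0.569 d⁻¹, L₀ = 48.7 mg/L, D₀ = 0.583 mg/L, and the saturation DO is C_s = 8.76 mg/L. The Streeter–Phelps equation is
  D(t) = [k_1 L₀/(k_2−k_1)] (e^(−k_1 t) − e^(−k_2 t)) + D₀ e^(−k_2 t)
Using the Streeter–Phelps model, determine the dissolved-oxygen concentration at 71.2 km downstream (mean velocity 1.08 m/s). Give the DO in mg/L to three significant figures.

Travel time t = x/v = 71.2 km / (1.08 m/s) = 71200 m / 1.08 m/s = 65930 s = 0.7630 d.
k_1 L₀/(k_2−k_1) = 0.109×48.7/(0.569−0.109) = 5.308/0.4600 = 11.54 mg/L.
e^(−k_1 t) = e^(−0.109×0.7630) = 0.9202; e^(−k_2 t) = e^(−0.569×0.7630) = 0.6478.
D = 11.54 × (0.9202 − 0.6478) + 0.583 × 0.6478 = 3.143 + 0.3777 = 3.521 mg/L.
DO = C_s − D = 8.76 − 3.521 = 5.239 mg/L.

DO ≈ 5.24 mg/L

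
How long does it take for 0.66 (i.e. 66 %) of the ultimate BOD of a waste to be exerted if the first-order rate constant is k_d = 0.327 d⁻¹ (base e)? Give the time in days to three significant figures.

y/L₀ = 1 − e^(−k_d t) = 0.66 ⇒ e^(−k_d t) = 0.340
t = −ln(0.340) / 0.327 = 1.079 / 0.327 = 3.299 d.

t ≈ 3.30 d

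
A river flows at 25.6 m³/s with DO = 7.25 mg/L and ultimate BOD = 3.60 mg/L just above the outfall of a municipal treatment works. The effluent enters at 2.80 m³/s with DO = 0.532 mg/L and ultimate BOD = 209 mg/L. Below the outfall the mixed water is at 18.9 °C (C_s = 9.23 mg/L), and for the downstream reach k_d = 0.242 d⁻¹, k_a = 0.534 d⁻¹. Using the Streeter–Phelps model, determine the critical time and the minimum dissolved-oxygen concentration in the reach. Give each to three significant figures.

t_c ≈ 2.22 d; minimum DO ≈ 2.91 mg/L

Mixed DO = (25.6×7.25 + 2.80×0.532)/(25.6+2.80) = 187.1/28.40 = 6.588 mg/L.
Mixed L₀ = (25.6×3.60 + 2.80×209)/(28.40) = 677.4/28.40 = 23.85 mg/L.
Initial deficit D₀ = C_s − DO₀ = 9.23 − 6.588 = 2.642 mg/L.
t_c = (1/0.2920) ln[(0.534/0.242)(1 − 2.642×0.2920/(0.242×23.85))] = 3.425 × ln(1.912) = 2.219 d.
D_c = (0.242/0.534) × 23.85 × e^(−0.242×2.219) = 0.4532 × 23.85 × 0.5845 = 6.318 mg/L.
Minimum DO = 9.23 − 6.318 = 2.912 mg/L.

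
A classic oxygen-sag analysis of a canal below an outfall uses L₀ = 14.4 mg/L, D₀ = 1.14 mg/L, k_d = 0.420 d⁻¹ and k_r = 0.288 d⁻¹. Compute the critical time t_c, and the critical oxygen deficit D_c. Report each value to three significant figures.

At the critical point dD/dt = 0, so k_d L₀ e^(−k_d t) = k_r D. Substituting D(t) from the Streeter–Phelps equation and solving for t gives
t_c = ln[(k_r/k_d)(1 − D₀(k_r−k_d)/(k_d L₀))] / (k_r−k_d).
Here k_r−k_d = -0.1320 d⁻¹ and 1 − D₀(k_r−k_d)/(k_d L₀) = 1 − 1.14×-0.1320/(0.420×14.4) = 1.025, so
t_c = ln(0.6857 × 1.025) / -0.1320 = -0.3527 / -0.1320 = 2.672 d.
L(t_c) = L₀ e^(−k_d t_c) = 14.4 × 0.3255 = 4.688 mg/L, and at the critical point k_r D_c = k_d L, so D_c = (0.420/0.288) × 4.688 = 6.836 mg/L.

t_c ≈ 2.67 d; D_c ≈ 6.84 mg/L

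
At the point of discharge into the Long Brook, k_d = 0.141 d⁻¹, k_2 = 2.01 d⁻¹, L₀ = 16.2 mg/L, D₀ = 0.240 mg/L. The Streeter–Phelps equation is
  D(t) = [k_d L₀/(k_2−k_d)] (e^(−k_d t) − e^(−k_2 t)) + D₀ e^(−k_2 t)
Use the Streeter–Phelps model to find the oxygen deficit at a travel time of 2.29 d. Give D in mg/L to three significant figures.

D ≈ 0.875 mg/L

k_d L₀/(k_2−k_d) = 0.141×16.2/(2.01−0.141) = 2.284/1.869 = 1.222 mg/L.
e^(−k_d t) = e^(−0.141×2.290) = 0.7241; e^(−k_2 t) = e^(−2.01×2.290) = 0.01002.
D = 1.222 × (0.7241 − 0.01002) + 0.240 × 0.01002 = 0.8727 + 0.002405 = 0.8751 mg/L.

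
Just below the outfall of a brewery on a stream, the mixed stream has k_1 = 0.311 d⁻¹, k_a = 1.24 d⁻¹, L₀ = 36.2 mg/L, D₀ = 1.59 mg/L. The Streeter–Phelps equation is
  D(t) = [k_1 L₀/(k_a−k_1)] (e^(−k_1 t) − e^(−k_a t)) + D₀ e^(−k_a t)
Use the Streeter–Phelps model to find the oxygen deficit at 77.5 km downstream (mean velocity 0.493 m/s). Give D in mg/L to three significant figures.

Travel time t = x/v = 77.5 km / (0.493 m/s) = 77500 m / 0.493 m/s = 157200 s = 1.819 d.
k_1 L₀/(k_a−k_1) = 0.311×36.2/(1.24−0.311) = 11.26/0.9290 = 12.12 mg/L.
e^(−k_1 t) = e^(−0.311×1.819) = 0.5679; e^(−k_a t) = e^(−1.24×1.819) = 0.1048.
D = 12.12 × (0.5679 − 0.1048) + 1.59 × 0.1048 = 5.612 + 0.1666 = 5.779 mg/L.

D ≈ 5.78 mg/L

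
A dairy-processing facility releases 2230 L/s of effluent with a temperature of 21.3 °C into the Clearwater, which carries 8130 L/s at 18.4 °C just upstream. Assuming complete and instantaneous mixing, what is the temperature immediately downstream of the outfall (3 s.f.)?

19.0 °C

Flow-weighted mixing: C = (Q_r C_r + Q_w C_w)/(Q_r + Q_w)
= (8130×18.4 + 2230×21.3)/(8130 + 2230) = 197100/10360 = 19.02 °C.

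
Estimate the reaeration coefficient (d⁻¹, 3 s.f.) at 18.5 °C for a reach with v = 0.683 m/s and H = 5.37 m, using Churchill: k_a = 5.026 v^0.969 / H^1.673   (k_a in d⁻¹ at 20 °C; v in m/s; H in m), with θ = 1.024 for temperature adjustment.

k_a(20) = 5.026 × 0.683^0.969 / 5.37^1.673 = 5.026 × 0.6911 / 16.64 = 0.2087 d⁻¹.
k_a(18.5) = 0.2087 × 1.024^(18.5−20) = 0.2087 × 0.9651 = 0.2014 d⁻¹.

k_a ≈ 0.201 d⁻¹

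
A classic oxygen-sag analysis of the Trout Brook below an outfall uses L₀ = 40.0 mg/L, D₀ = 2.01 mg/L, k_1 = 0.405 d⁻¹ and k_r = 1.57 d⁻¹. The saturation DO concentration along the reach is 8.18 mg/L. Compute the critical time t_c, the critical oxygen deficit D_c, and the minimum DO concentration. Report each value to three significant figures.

With k_r/k_1 = 3.877 and 1 − D₀(k_r−k_1)/(k_1 L₀) = 0.8555,
t_c = ln(3.877 × 0.8555) / (1.57 − 0.405) = ln(3.316) / 1.165 = 1.199/1.165 = 1.029 d.
L(t_c) = L₀ e^(−k_1 t_c) = 40.0 × 0.6592 = 26.37 mg/L, and at the critical point k_r D_c = k_1 L, so D_c = (0.405/1.57) × 26.37 = 6.802 mg/L.
Minimum DO = C_s − D_c = 8.18 − 6.802 = 1.378 mg/L.

t_c ≈ 1.03 d; D_c ≈ 6.80 mg/L; min DO ≈ 1.38 mg/L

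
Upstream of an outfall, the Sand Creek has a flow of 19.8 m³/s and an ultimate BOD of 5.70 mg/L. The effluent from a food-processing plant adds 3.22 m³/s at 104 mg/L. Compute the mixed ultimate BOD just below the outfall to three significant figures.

19.5 mg/L

Flow-weighted mixing: C = (Q_r C_r + Q_w C_w)/(Q_r + Q_w)
= (19.8×5.70 + 3.22×104)/(19.8 + 3.22) = 447.7/23.02 = 19.45 mg/L.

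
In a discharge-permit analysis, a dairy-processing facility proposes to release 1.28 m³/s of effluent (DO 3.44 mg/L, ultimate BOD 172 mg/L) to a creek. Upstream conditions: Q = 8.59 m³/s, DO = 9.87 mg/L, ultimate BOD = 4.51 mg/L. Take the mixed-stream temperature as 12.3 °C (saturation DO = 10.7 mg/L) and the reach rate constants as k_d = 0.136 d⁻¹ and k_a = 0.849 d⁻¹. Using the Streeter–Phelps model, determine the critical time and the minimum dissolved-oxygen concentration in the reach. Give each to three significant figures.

t_c ≈ 2.00 d; minimum DO ≈ 7.50 mg/L

Mixed DO = (8.59×9.87 + 1.28×3.44)/(8.59+1.28) = 89.19/9.870 = 9.036 mg/L.
Mixed L₀ = (8.59×4.51 + 1.28×172)/(9.870) = 258.9/9.870 = 26.23 mg/L.
Initial deficit D₀ = C_s − DO₀ = 10.7 − 9.036 = 1.664 mg/L.
t_c = (1/0.7130) ln[(0.849/0.136)(1 − 1.664×0.7130/(0.136×26.23))] = 1.403 × ln(4.167) = 2.002 d.
D_c = (0.136/0.849) × 26.23 × e^(−0.136×2.002) = 0.1602 × 26.23 × 0.7617 = 3.201 mg/L.
Minimum DO = 10.7 − 3.201 = 7.499 mg/L.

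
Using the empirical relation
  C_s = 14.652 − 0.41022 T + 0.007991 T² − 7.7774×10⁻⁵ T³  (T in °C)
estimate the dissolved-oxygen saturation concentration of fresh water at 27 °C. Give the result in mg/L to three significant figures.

C_s ≈ 7.87 mg/L

C_s = 14.652 − 0.41022×27 + 0.007991×27² − 7.7774×10⁻⁵×27³ = 7.871 mg/L.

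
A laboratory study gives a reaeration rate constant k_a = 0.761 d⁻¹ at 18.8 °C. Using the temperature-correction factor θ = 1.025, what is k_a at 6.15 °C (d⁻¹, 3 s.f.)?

k_a(T₂) = k_a(T₁) · θ^(T₂−T₁) = 0.761 × 1.025^(6.15−18.8)
= 0.761 × 1.025^-12.7 = 0.761 × 0.7317 = 0.5568 d⁻¹.

k_a ≈ 0.557 d⁻¹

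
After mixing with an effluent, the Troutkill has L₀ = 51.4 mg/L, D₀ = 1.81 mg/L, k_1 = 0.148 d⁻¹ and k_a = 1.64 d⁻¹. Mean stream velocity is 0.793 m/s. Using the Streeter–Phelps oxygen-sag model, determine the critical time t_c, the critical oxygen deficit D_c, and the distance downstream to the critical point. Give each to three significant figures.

With k_a/k_1 = 11.08 and 1 − D₀(k_a−k_1)/(k_1 L₀) = 0.6450,
t_c = ln(11.08 × 0.6450) / (1.64 − 0.148) = ln(7.147) / 1.492 = 1.967/1.492 = 1.318 d.
L(t_c) = L₀ e^(−k_1 t_c) = 51.4 × 0.8228 = 42.29 mg/L, and at the critical point k_a D_c = k_1 L, so D_c = (0.148/1.64) × 42.29 = 3.816 mg/L.
x_c = v t_c = 0.793 m/s × 1.318 d × 86400 s/d = 90320 m ≈ 90.3 km.

t_c ≈ 1.32 d; D_c ≈ 3.82 mg/L; x_c ≈ 90.3 km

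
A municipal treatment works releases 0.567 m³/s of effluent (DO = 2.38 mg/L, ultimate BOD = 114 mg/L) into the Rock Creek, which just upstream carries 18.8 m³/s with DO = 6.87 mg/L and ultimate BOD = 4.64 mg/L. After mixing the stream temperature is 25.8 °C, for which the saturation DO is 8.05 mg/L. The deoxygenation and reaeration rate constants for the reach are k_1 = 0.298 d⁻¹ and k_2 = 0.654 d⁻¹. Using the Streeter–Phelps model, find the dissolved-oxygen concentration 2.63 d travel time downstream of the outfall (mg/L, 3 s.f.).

Mixed DO = (18.8×6.87 + 0.567×2.38)/(18.8+0.567) = 130.5/19.37 = 6.739 mg/L.
Mixed L₀ = (18.8×4.64 + 0.567×114)/(19.37) = 151.9/19.37 = 7.842 mg/L.
Initial deficit D₀ = C_s − DO₀ = 8.05 − 6.739 = 1.311 mg/L.
D(2.63) = [0.298×7.842/(0.654−0.298)](e^(−0.298×2.63) − e^(−0.654×2.63)) + 1.311 e^(−0.654×2.63)
= 6.564 × (0.4567 − 0.1791) + 1.311 × 0.1791 = 2.057 mg/L.
DO = 8.05 − 2.057 = 5.993 mg/L.

DO ≈ 5.99 mg/L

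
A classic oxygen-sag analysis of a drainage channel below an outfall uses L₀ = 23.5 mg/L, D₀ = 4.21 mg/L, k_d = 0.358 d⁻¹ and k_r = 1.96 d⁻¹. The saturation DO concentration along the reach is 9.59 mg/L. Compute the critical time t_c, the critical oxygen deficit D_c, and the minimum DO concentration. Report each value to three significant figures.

With k_r/k_d = 5.475 and 1 − D₀(k_r−k_d)/(k_d L₀) = 0.1983,
t_c = ln(5.475 × 0.1983) / (1.96 − 0.358) = ln(1.086) / 1.602 = 0.08236/1.602 = 0.05141 d.
D_c = (k_d/k_r) L₀ e^(−k_d t_c) = (0.358/1.96) × 23.5 × e^(−0.358×0.05141) = 0.1827 × 23.5 × 0.9818 = 4.214 mg/L.
Minimum DO = C_s − D_c = 9.59 − 4.214 = 5.376 mg/L.

t_c ≈ 0.0514 d; D_c ≈ 4.21 mg/L; min DO ≈ 5.38 mg/L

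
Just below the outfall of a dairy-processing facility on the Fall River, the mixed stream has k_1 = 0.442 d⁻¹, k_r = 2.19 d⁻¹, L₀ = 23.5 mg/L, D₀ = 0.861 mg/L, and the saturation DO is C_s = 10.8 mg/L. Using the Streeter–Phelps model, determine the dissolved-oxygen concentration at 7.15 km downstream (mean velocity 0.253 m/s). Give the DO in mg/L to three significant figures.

Travel time t = x/v = 7.15 km / (0.253 m/s) = 7150 m / 0.253 m/s = 28260 s = 0.3271 d.
k_1 L₀/(k_r−k_1) = 0.442×23.5/(2.19−0.442) = 10.39/1.748 = 5.942 mg/L.
e^(−k_1 t) = e^(−0.442×0.3271) = 0.8654; e^(−k_r t) = e^(−2.19×0.3271) = 0.4885.
D = 5.942 × (0.8654 − 0.4885) + 0.861 × 0.4885 = 2.239 + 0.4206 = 2.660 mg/L.
DO = C_s − D = 10.8 − 2.660 = 8.140 mg/L.

DO ≈ 8.14 mg/L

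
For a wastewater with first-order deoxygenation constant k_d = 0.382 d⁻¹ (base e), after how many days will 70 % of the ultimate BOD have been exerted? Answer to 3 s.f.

t ≈ 3.15 d

y/L₀ = 1 − e^(−k_d t) = 0.70 ⇒ e^(−k_d t) = 0.300
t = −ln(0.300) / 0.382 = 1.204 / 0.382 = 3.152 d.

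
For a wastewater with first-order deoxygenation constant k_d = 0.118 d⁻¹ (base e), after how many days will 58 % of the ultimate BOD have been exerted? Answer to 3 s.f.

t ≈ 7.35 d

y/L₀ = 1 − e^(−k_d t) = 0.58 ⇒ e^(−k_d t) = 0.420
t = −ln(0.420) / 0.118 = 0.8675 / 0.118 = 7.352 d.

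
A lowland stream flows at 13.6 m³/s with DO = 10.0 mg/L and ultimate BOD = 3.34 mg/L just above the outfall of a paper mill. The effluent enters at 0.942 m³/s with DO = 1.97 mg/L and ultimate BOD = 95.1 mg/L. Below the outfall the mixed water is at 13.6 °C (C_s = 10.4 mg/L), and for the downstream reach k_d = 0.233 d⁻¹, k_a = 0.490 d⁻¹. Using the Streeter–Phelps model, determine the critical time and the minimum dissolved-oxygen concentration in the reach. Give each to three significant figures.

t_c ≈ 2.44 d; minimum DO ≈ 7.90 mg/L

Mixed DO = (13.6×10.0 + 0.942×1.97)/(13.6+0.942) = 137.9/14.54 = 9.480 mg/L.
Mixed L₀ = (13.6×3.34 + 0.942×95.1)/(14.54) = 135.0/14.54 = 9.284 mg/L.
Initial deficit D₀ = C_s − DO₀ = 10.4 − 9.480 = 0.9202 mg/L.
t_c = (1/0.2570) ln[(0.490/0.233)(1 − 0.9202×0.2570/(0.233×9.284))] = 3.891 × ln(1.873) = 2.442 d.
D_c = (0.233/0.490) × 9.284 × e^(−0.233×2.442) = 0.4755 × 9.284 × 0.5661 = 2.499 mg/L.
Minimum DO = 10.4 − 2.499 = 7.901 mg/L.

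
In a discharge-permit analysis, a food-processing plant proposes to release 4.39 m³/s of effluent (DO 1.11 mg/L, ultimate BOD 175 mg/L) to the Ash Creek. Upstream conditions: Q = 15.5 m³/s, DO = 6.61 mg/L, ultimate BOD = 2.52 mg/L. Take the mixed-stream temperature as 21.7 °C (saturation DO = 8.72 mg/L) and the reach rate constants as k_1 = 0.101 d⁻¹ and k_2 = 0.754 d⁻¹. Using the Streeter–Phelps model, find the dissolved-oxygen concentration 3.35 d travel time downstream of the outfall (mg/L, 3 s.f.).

Mixed DO = (15.5×6.61 + 4.39×1.11)/(15.5+4.39) = 107.3/19.89 = 5.396 mg/L.
Mixed L₀ = (15.5×2.52 + 4.39×175)/(19.89) = 807.3/19.89 = 40.59 mg/L.
Initial deficit D₀ = C_s − DO₀ = 8.72 − 5.396 = 3.324 mg/L.
D(3.35) = [0.101×40.59/(0.754−0.101)](e^(−0.101×3.35) − e^(−0.754×3.35)) + 3.324 e^(−0.754×3.35)
= 6.278 × (0.7129 − 0.07999) + 3.324 × 0.07999 = 4.240 mg/L.
DO = 8.72 − 4.240 = 4.480 mg/L.

DO ≈ 4.48 mg/L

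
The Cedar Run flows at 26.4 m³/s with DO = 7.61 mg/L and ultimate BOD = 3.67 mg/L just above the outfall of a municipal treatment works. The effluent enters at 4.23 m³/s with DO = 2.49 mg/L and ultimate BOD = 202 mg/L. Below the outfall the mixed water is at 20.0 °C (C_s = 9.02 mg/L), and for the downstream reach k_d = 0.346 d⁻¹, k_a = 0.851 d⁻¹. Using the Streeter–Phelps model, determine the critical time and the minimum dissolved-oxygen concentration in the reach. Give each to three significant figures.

Mixed DO = (26.4×7.61 + 4.23×2.49)/(26.4+4.23) = 211.4/30.63 = 6.903 mg/L.
Mixed L₀ = (26.4×3.67 + 4.23×202)/(30.63) = 951.3/30.63 = 31.06 mg/L.
Initial deficit D₀ = C_s − DO₀ = 9.02 − 6.903 = 2.117 mg/L.
t_c = (1/0.5050) ln[(0.851/0.346)(1 − 2.117×0.5050/(0.346×31.06))] = 1.980 × ln(2.215) = 1.575 d.
D_c = (0.346/0.851) × 31.06 × e^(−0.346×1.575) = 0.4066 × 31.06 × 0.5799 = 7.324 mg/L.
Minimum DO = 9.02 − 7.324 = 1.696 mg/L.

t_c ≈ 1.57 d; minimum DO ≈ 1.70 mg/L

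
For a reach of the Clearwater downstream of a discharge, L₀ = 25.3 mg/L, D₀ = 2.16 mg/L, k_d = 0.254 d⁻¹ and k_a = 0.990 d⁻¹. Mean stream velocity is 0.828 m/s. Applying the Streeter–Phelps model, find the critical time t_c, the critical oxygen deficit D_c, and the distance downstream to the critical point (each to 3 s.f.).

t_c = [1/(k_a−k_d)] ln[(k_a/k_d)(1 − D₀(k_a−k_d)/(k_d L₀))]
= [1/(0.990−0.254)] ln[(0.990/0.254)(1 − 2.16×0.7360/(0.254×25.3))]
= (1/0.7360) ln[3.898 × 0.7526] = 1.359 × ln(2.933) = 1.359 × 1.076 = 1.462 d.
D_c = (k_d/k_a) L₀ e^(−k_d t_c) = (0.254/0.990) × 25.3 × e^(−0.254×1.462) = 0.2566 × 25.3 × 0.6898 = 4.477 mg/L.
x_c = v t_c = 0.828 m/s × 1.462 d × 86400 s/d = 104600 m ≈ 105 km.

t_c ≈ 1.46 d; D_c ≈ 4.48 mg/L; x_c ≈ 105 km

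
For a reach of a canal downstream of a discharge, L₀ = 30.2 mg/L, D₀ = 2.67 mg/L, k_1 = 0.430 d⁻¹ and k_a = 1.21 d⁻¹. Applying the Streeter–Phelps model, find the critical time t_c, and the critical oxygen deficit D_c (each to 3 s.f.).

With k_a/k_1 = 2.814 and 1 − D₀(k_a−k_1)/(k_1 L₀) = 0.8396,
t_c = ln(2.814 × 0.8396) / (1.21 − 0.430) = ln(2.363) / 0.7800 = 0.8598/0.7800 = 1.102 d.
D_c = (k_1/k_a) L₀ e^(−k_1 t_c) = (0.430/1.21) × 30.2 × e^(−0.430×1.102) = 0.3554 × 30.2 × 0.6225 = 6.681 mg/L.

t_c ≈ 1.10 d; D_c ≈ 6.68 mg/L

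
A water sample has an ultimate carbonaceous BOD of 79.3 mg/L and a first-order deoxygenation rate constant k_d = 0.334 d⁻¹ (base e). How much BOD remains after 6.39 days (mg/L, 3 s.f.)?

L_t = L₀ e^(−k_d t) = 79.3 × e^(−0.334×6.39) = 79.3 × 0.1183 = 9.384 mg/L.

L ≈ 9.38 mg/L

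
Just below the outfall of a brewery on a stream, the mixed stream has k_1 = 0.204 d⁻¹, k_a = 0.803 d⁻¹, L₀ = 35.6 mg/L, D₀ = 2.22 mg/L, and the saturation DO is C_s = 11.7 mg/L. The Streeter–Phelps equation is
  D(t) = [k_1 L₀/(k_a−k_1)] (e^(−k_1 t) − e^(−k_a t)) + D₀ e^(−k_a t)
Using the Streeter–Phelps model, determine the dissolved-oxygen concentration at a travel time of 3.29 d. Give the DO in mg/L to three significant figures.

DO ≈ 6.21 mg/L

k_1 L₀/(k_a−k_1) = 0.204×35.6/(0.803−0.204) = 7.262/0.5990 = 12.12 mg/L.
e^(−k_1 t) = e^(−0.204×3.290) = 0.5111; e^(−k_a t) = e^(−0.803×3.290) = 0.07123.
D = 12.12 × (0.5111 − 0.07123) + 2.22 × 0.07123 = 5.333 + 0.1581 = 5.491 mg/L.
DO = C_s − D = 11.7 − 5.491 = 6.209 mg/L.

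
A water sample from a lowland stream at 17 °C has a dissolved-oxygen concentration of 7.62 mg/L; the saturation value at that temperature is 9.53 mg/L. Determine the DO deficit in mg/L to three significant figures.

D ≈ 1.91 mg/L

D = C_s − C = 9.53 − 7.62 = 1.91 mg/L.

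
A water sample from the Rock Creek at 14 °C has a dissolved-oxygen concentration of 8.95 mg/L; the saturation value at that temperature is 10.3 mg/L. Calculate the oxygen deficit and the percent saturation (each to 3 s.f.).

D = C_s − C = 10.3 − 8.95 = 1.35 mg/L.
% saturation = 8.95/10.3 × 100 = 86.9 %.

D ≈ 1.35 mg/L; 86.9 % saturation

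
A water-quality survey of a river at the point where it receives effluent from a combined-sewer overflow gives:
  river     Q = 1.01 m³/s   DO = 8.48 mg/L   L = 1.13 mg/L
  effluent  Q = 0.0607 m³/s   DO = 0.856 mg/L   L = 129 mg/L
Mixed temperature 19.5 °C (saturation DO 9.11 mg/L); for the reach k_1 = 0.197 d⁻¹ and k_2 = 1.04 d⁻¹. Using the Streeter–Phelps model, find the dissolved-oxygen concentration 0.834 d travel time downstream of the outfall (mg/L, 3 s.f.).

Mixed DO = (1.01×8.48 + 0.0607×0.856)/(1.01+0.0607) = 8.617/1.071 = 8.048 mg/L.
Mixed L₀ = (1.01×1.13 + 0.0607×129)/(1.071) = 8.972/1.071 = 8.379 mg/L.
Initial deficit D₀ = C_s − DO₀ = 9.11 − 8.048 = 1.062 mg/L.
D(0.834) = [0.197×8.379/(1.04−0.197)](e^(−0.197×0.834) − e^(−1.04×0.834)) + 1.062 e^(−1.04×0.834)
= 1.958 × (0.8485 − 0.4201) + 1.062 × 0.4201 = 1.285 mg/L.
DO = 9.11 − 1.285 = 7.825 mg/L.

DO ≈ 7.82 mg/L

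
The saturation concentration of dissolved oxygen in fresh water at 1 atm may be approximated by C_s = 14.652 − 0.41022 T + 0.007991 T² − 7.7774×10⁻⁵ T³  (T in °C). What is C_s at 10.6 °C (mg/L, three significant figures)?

C_s ≈ 11.1 mg/L

C_s = 14.652 − 0.41022×10.6 + 0.007991×10.6² − 7.7774×10⁻⁵×10.6³ = 11.11 mg/L.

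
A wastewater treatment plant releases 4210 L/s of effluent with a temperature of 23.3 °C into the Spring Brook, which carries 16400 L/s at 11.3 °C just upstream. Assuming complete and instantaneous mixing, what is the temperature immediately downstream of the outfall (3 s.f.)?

13.8 °C

Flow-weighted mixing: C = (Q_r C_r + Q_w C_w)/(Q_r + Q_w)
= (16400×11.3 + 4210×23.3)/(16400 + 4210) = 283400/20610 = 13.75 °C.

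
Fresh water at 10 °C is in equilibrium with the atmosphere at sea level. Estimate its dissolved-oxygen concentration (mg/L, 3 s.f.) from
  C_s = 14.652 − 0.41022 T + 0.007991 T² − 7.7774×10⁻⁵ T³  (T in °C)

C_s = 14.652 − 0.41022×10 + 0.007991×10² − 7.7774×10⁻⁵×10³ = 11.27 mg/L.

C_s ≈ 11.3 mg/L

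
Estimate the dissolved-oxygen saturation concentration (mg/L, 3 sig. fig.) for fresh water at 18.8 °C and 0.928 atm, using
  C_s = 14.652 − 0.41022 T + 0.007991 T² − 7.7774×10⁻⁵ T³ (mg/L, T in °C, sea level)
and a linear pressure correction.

C_s ≈ 8.58 mg/L

At sea level: C_s = 14.652 − 0.41022×18.8 + 0.007991×18.8² − 7.7774×10⁻⁵×18.8³ = 9.247 mg/L.
Pressure correction: C_s' = 9.247 × 0.928 = 8.582 mg/L.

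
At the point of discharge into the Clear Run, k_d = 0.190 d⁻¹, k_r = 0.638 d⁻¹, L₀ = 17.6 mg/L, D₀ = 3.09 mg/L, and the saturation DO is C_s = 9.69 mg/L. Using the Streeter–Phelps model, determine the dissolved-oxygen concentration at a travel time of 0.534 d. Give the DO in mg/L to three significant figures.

DO ≈ 6.06 mg/L

k_d L₀/(k_r−k_d) = 0.190×17.6/(0.638−0.190) = 3.344/0.4480 = 7.464 mg/L.
e^(−k_d t) = e^(−0.190×0.5340) = 0.9035; e^(−k_r t) = e^(−0.638×0.5340) = 0.7113.
D = 7.464 × (0.9035 − 0.7113) + 3.09 × 0.7113 = 1.435 + 2.198 = 3.633 mg/L.
DO = C_s − D = 9.69 − 3.633 = 6.057 mg/L.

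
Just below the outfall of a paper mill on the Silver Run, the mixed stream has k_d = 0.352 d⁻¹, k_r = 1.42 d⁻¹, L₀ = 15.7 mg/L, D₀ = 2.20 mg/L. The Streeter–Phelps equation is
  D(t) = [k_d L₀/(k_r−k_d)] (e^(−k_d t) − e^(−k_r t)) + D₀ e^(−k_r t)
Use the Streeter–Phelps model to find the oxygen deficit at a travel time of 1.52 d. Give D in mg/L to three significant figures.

k_d L₀/(k_r−k_d) = 0.352×15.7/(1.42−0.352) = 5.526/1.068 = 5.175 mg/L.
e^(−k_d t) = e^(−0.352×1.520) = 0.5856; e^(−k_r t) = e^(−1.42×1.520) = 0.1155.
D = 5.175 × (0.5856 − 0.1155) + 2.20 × 0.1155 = 2.433 + 0.2541 = 2.687 mg/L.

D ≈ 2.69 mg/L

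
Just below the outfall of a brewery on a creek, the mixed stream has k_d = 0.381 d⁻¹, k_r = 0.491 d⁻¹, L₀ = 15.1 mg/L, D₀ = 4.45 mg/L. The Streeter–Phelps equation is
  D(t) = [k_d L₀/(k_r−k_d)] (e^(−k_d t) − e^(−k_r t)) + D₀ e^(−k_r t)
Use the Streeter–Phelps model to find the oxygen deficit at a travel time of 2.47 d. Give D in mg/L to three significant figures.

D ≈ 6.18 mg/L

k_d L₀/(k_r−k_d) = 0.381×15.1/(0.491−0.381) = 5.753/0.1100 = 52.30 mg/L.
e^(−k_d t) = e^(−0.381×2.470) = 0.3902; e^(−k_r t) = e^(−0.491×2.470) = 0.2974.
D = 52.30 × (0.3902 − 0.2974) + 4.45 × 0.2974 = 4.855 + 1.323 = 6.179 mg/L.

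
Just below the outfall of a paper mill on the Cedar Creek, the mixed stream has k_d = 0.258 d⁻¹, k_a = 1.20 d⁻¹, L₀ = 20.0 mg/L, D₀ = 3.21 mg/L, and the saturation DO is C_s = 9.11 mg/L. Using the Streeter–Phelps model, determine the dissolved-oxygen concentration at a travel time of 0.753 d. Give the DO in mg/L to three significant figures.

DO ≈ 5.52 mg/L

k_d L₀/(k_a−k_d) = 0.258×20.0/(1.20−0.258) = 5.160/0.9420 = 5.478 mg/L.
e^(−k_d t) = e^(−0.258×0.7530) = 0.8234; e^(−k_a t) = e^(−1.20×0.7530) = 0.4051.
D = 5.478 × (0.8234 − 0.4051) + 3.21 × 0.4051 = 2.291 + 1.300 = 3.592 mg/L.
DO = C_s − D = 9.11 − 3.592 = 5.518 mg/L.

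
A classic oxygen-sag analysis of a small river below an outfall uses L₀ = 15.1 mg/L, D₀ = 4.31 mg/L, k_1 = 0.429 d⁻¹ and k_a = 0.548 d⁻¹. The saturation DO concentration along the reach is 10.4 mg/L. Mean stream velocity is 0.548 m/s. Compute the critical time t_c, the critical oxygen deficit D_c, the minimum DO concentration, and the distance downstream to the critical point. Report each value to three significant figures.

t_c ≈ 1.36 d; D_c ≈ 6.58 mg/L; min DO ≈ 3.82 mg/L; x_c ≈ 64.6 km

With k_a/k_1 = 1.277 and 1 − D₀(k_a−k_1)/(k_1 L₀) = 0.9208,
t_c = ln(1.277 × 0.9208) / (0.548 − 0.429) = ln(1.176) / 0.1190 = 0.1623/0.1190 = 1.364 d.
D_c = (k_1/k_a) L₀ e^(−k_1 t_c) = (0.429/0.548) × 15.1 × e^(−0.429×1.364) = 0.7828 × 15.1 × 0.5570 = 6.584 mg/L.
Minimum DO = C_s − D_c = 10.4 − 6.584 = 3.816 mg/L.
x_c = v t_c = 0.548 m/s × 1.364 d × 86400 s/d = 64590 m ≈ 64.6 km.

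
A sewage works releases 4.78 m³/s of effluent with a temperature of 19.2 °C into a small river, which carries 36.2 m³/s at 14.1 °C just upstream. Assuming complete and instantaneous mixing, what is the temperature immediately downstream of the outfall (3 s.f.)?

Flow-weighted mixing: C = (Q_r C_r + Q_w C_w)/(Q_r + Q_w)
= (36.2×14.1 + 4.78×19.2)/(36.2 + 4.78) = 602.2/40.98 = 14.69 °C.

14.7 °C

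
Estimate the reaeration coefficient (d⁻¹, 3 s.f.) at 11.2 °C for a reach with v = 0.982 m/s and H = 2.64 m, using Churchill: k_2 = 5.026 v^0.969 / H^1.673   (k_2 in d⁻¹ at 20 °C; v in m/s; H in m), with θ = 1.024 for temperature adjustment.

k_2(20) = 5.026 × 0.982^0.969 / 2.64^1.673 = 5.026 × 0.9826 / 5.074 = 0.9733 d⁻¹.
k_2(11.2) = 0.9733 × 1.024^(11.2−20) = 0.9733 × 0.8116 = 0.7899 d⁻¹.

k_2 ≈ 0.790 d⁻¹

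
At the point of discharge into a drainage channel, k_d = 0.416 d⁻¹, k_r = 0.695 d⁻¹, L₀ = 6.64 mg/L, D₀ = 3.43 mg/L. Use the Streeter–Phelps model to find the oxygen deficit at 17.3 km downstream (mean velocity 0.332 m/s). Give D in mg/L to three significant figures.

D ≈ 3.45 mg/L

Travel time t = x/v = 17.3 km / (0.332 m/s) = 17300 m / 0.332 m/s = 52110 s = 0.6031 d.
k_d L₀/(k_r−k_d) = 0.416×6.64/(0.695−0.416) = 2.762/0.2790 = 9.901 mg/L.
e^(−k_d t) = e^(−0.416×0.6031) = 0.7781; e^(−k_r t) = e^(−0.695×0.6031) = 0.6576.
D = 9.901 × (0.7781 − 0.6576) + 3.43 × 0.6576 = 1.193 + 2.256 = 3.449 mg/L.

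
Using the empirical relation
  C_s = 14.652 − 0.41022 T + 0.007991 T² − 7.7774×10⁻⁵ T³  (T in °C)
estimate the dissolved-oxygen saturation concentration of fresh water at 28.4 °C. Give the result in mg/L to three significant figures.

C_s ≈ 7.67 mg/L

C_s = 14.652 − 0.41022×28.4 + 0.007991×28.4² − 7.7774×10⁻⁵×28.4³ = 7.665 mg/L.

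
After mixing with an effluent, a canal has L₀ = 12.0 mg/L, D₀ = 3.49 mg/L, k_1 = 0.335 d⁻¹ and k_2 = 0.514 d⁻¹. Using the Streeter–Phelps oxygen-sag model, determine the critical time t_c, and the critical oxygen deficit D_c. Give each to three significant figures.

With k_2/k_1 = 1.534 and 1 − D₀(k_2−k_1)/(k_1 L₀) = 0.8446,
t_c = ln(1.534 × 0.8446) / (0.514 − 0.335) = ln(1.296) / 0.1790 = 0.2592/0.1790 = 1.448 d.
L(t_c) = L₀ e^(−k_1 t_c) = 12.0 × 0.6156 = 7.388 mg/L, and at the critical point k_2 D_c = k_1 L, so D_c = (0.335/0.514) × 7.388 = 4.815 mg/L.

t_c ≈ 1.45 d; D_c ≈ 4.81 mg/L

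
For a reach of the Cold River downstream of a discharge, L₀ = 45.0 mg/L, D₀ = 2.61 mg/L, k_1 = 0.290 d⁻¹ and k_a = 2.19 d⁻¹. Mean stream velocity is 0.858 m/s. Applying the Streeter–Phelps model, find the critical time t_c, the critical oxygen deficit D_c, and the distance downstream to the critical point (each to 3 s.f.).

t_c ≈ 0.812 d; D_c ≈ 4.71 mg/L; x_c ≈ 60.2 km

With k_a/k_1 = 7.552 and 1 − D₀(k_a−k_1)/(k_1 L₀) = 0.6200,
t_c = ln(7.552 × 0.6200) / (2.19 − 0.290) = ln(4.682) / 1.900 = 1.544/1.900 = 0.8125 d.
D_c = (k_1/k_a) L₀ e^(−k_1 t_c) = (0.290/2.19) × 45.0 × e^(−0.290×0.8125) = 0.1324 × 45.0 × 0.7901 = 4.708 mg/L.
x_c = v t_c = 0.858 m/s × 0.8125 d × 86400 s/d = 60230 m ≈ 60.2 km.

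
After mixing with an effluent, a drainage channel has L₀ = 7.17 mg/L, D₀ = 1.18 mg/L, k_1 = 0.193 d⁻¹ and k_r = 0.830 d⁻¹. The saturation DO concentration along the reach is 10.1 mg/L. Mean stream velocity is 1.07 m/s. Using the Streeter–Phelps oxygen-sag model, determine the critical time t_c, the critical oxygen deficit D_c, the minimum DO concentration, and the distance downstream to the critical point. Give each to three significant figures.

t_c ≈ 1.06 d; D_c ≈ 1.36 mg/L; min DO ≈ 8.74 mg/L; x_c ≈ 98.0 km

With k_r/k_1 = 4.301 and 1 − D₀(k_r−k_1)/(k_1 L₀) = 0.4568,
t_c = ln(4.301 × 0.4568) / (0.830 − 0.193) = ln(1.965) / 0.6370 = 0.6753/0.6370 = 1.060 d.
L(t_c) = L₀ e^(−k_1 t_c) = 7.17 × 0.8150 = 5.843 mg/L, and at the critical point k_r D_c = k_1 L, so D_c = (0.193/0.830) × 5.843 = 1.359 mg/L.
Minimum DO = C_s − D_c = 10.1 − 1.359 = 8.741 mg/L.
x_c = v t_c = 1.07 m/s × 1.060 d × 86400 s/d = 98000 m ≈ 98.0 km.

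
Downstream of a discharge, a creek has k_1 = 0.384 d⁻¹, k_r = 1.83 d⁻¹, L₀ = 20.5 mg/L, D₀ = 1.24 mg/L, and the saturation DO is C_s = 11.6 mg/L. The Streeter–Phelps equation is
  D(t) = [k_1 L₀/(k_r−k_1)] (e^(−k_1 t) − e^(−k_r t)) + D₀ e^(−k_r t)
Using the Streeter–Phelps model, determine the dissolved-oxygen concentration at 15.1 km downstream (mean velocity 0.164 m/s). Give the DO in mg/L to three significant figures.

Travel time t = x/v = 15.1 km / (0.164 m/s) = 15100 m / 0.164 m/s = 92070 s = 1.066 d.
k_1 L₀/(k_r−k_1) = 0.384×20.5/(1.83−0.384) = 7.872/1.446 = 5.444 mg/L.
e^(−k_1 t) = e^(−0.384×1.066) = 0.6642; e^(−k_r t) = e^(−1.83×1.066) = 0.1423.
D = 5.444 × (0.6642 − 0.1423) + 1.24 × 0.1423 = 2.841 + 0.1764 = 3.018 mg/L.
DO = C_s − D = 11.6 − 3.018 = 8.582 mg/L.

DO ≈ 8.58 mg/L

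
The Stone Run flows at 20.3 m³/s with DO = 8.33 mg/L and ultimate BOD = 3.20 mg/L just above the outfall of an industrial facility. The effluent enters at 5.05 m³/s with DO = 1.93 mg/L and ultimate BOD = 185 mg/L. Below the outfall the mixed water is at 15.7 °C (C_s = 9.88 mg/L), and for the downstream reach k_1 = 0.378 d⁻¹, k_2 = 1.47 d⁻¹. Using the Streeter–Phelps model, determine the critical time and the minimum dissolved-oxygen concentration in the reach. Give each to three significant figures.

Mixed DO = (20.3×8.33 + 5.05×1.93)/(20.3+5.05) = 178.8/25.35 = 7.055 mg/L.
Mixed L₀ = (20.3×3.20 + 5.05×185)/(25.35) = 999.2/25.35 = 39.42 mg/L.
Initial deficit D₀ = C_s − DO₀ = 9.88 − 7.055 = 2.825 mg/L.
t_c = (1/1.092) ln[(1.47/0.378)(1 − 2.825×1.092/(0.378×39.42))] = 0.9158 × ln(3.084) = 1.031 d.
D_c = (0.378/1.47) × 39.42 × e^(−0.378×1.031) = 0.2571 × 39.42 × 0.6772 = 6.864 mg/L.
Minimum DO = 9.88 − 6.864 = 3.016 mg/L.

t_c ≈ 1.03 d; minimum DO ≈ 3.02 mg/L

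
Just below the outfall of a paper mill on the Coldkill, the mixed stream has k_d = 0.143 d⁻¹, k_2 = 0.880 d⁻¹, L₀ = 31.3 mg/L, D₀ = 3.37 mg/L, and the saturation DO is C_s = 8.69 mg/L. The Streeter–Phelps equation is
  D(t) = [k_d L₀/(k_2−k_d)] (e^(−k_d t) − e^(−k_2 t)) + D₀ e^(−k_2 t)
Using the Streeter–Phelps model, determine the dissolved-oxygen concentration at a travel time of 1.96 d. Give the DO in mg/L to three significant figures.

DO ≈ 4.58 mg/L

k_d L₀/(k_2−k_d) = 0.143×31.3/(0.880−0.143) = 4.476/0.7370 = 6.073 mg/L.
e^(−k_d t) = e^(−0.143×1.960) = 0.7556; e^(−k_2 t) = e^(−0.880×1.960) = 0.1782.
D = 6.073 × (0.7556 − 0.1782) + 3.37 × 0.1782 = 3.506 + 0.6006 = 4.107 mg/L.
DO = C_s − D = 8.69 − 4.107 = 4.583 mg/L.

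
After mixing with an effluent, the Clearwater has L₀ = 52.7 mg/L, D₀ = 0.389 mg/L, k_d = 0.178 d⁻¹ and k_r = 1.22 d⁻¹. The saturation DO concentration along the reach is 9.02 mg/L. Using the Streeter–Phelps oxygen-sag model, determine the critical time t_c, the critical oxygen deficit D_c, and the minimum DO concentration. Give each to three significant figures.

t_c ≈ 1.80 d; D_c ≈ 5.58 mg/L; min DO ≈ 3.44 mg/L

With k_r/k_d = 6.854 and 1 − D₀(k_r−k_d)/(k_d L₀) = 0.9568,
t_c = ln(6.854 × 0.9568) / (1.22 − 0.178) = ln(6.558) / 1.042 = 1.881/1.042 = 1.805 d.
D_c = (k_d/k_r) L₀ e^(−k_d t_c) = (0.178/1.22) × 52.7 × e^(−0.178×1.805) = 0.1459 × 52.7 × 0.7252 = 5.576 mg/L.
Minimum DO = C_s − D_c = 9.02 − 5.576 = 3.444 mg/L.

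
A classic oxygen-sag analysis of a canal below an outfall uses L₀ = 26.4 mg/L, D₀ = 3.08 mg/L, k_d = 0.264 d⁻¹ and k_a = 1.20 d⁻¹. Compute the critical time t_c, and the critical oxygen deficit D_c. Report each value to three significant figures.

t_c ≈ 1.05 d; D_c ≈ 4.40 mg/L

With k_a/k_d = 4.545 and 1 − D₀(k_a−k_d)/(k_d L₀) = 0.5864,
t_c = ln(4.545 × 0.5864) / (1.20 − 0.264) = ln(2.665) / 0.9360 = 0.9803/0.9360 = 1.047 d.
D_c = (k_d/k_a) L₀ e^(−k_d t_c) = (0.264/1.20) × 26.4 × e^(−0.264×1.047) = 0.2200 × 26.4 × 0.7584 = 4.405 mg/L.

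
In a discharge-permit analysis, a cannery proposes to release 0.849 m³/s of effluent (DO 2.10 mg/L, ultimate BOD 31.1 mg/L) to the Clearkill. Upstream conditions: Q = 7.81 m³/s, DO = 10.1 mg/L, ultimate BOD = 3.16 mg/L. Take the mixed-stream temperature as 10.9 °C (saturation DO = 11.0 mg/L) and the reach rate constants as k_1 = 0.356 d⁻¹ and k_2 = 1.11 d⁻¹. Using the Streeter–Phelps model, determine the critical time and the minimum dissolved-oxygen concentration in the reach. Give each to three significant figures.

t_c ≈ 0.277 d; minimum DO ≈ 9.29 mg/L

Mixed DO = (7.81×10.1 + 0.849×2.10)/(7.81+0.849) = 80.66/8.659 = 9.316 mg/L.
Mixed L₀ = (7.81×3.16 + 0.849×31.1)/(8.659) = 51.08/8.659 = 5.899 mg/L.
Initial deficit D₀ = C_s − DO₀ = 11.0 − 9.316 = 1.684 mg/L.
t_c = (1/0.7540) ln[(1.11/0.356)(1 − 1.684×0.7540/(0.356×5.899))] = 1.326 × ln(1.232) = 0.2772 d.
D_c = (0.356/1.11) × 5.899 × e^(−0.356×0.2772) = 0.3207 × 5.899 × 0.9060 = 1.714 mg/L.
Minimum DO = 11.0 − 1.714 = 9.286 mg/L.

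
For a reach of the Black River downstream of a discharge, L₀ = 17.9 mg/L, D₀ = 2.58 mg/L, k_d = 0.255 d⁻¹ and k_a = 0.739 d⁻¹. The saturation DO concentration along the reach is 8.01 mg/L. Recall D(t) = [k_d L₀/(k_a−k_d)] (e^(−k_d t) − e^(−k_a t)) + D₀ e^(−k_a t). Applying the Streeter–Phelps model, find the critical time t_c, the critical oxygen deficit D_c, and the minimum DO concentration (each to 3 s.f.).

t_c ≈ 1.54 d; D_c ≈ 4.17 mg/L; min DO ≈ 3.84 mg/L

t_c = [1/(k_a−k_d)] ln[(k_a/k_d)(1 − D₀(k_a−k_d)/(k_d L₀))]
= [1/(0.739−0.255)] ln[(0.739/0.255)(1 − 2.58×0.4840/(0.255×17.9))]
= (1/0.4840) ln[2.898 × 0.7264] = 2.066 × ln(2.105) = 2.066 × 0.7444 = 1.538 d.
L(t_c) = L₀ e^(−k_d t_c) = 17.9 × 0.6756 = 12.09 mg/L, and at the critical point k_a D_c = k_d L, so D_c = (0.255/0.739) × 12.09 = 4.173 mg/L.
Minimum DO = C_s − D_c = 8.01 − 4.173 = 3.837 mg/L.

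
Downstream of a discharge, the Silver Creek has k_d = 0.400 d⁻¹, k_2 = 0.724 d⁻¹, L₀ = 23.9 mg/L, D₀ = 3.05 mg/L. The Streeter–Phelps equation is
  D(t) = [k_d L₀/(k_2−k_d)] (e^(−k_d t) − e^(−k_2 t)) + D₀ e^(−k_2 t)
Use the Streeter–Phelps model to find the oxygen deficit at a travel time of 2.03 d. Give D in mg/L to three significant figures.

D ≈ 7.02 mg/L

k_d L₀/(k_2−k_d) = 0.400×23.9/(0.724−0.400) = 9.560/0.3240 = 29.51 mg/L.
e^(−k_d t) = e^(−0.400×2.030) = 0.4440; e^(−k_2 t) = e^(−0.724×2.030) = 0.2300.
D = 29.51 × (0.4440 − 0.2300) + 3.05 × 0.2300 = 6.314 + 0.7015 = 7.015 mg/L.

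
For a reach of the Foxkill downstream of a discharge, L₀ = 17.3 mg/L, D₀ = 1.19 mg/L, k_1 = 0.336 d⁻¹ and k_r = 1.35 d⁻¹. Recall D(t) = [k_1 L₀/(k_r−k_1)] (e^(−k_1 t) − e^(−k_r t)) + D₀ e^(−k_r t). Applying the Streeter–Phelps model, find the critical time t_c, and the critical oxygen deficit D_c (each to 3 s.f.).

t_c ≈ 1.14 d; D_c ≈ 2.93 mg/L

t_c = [1/(k_r−k_1)] ln[(k_r/k_1)(1 − D₀(k_r−k_1)/(k_1 L₀))]
= [1/(1.35−0.336)] ln[(1.35/0.336)(1 − 1.19×1.014/(0.336×17.3))]
= (1/1.014) ln[4.018 × 0.7924] = 0.9862 × ln(3.184) = 0.9862 × 1.158 = 1.142 d.
D_c = (k_1/k_r) L₀ e^(−k_1 t_c) = (0.336/1.35) × 17.3 × e^(−0.336×1.142) = 0.2489 × 17.3 × 0.6813 = 2.934 mg/L.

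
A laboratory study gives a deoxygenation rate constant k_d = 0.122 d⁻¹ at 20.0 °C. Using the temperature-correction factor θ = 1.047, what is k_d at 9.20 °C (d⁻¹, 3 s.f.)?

k_d ≈ 0.0743 d⁻¹

k_d(T₂) = k_d(T₁) · θ^(T₂−T₁) = 0.122 × 1.047^(9.20−20.0)
= 0.122 × 1.047^-10.8 = 0.122 × 0.6089 = 0.07429 d⁻¹.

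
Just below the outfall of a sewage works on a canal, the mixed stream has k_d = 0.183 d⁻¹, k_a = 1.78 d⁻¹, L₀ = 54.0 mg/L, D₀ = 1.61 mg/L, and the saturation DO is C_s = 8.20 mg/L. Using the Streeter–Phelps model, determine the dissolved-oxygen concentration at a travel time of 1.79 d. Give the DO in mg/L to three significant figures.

DO ≈ 3.93 mg/L

k_d L₀/(k_a−k_d) = 0.183×54.0/(1.78−0.183) = 9.882/1.597 = 6.188 mg/L.
e^(−k_d t) = e^(−0.183×1.790) = 0.7207; e^(−k_a t) = e^(−1.78×1.790) = 0.04133.
D = 6.188 × (0.7207 − 0.04133) + 1.61 × 0.04133 = 4.204 + 0.06654 = 4.270 mg/L.
DO = C_s − D = 8.20 − 4.270 = 3.930 mg/L.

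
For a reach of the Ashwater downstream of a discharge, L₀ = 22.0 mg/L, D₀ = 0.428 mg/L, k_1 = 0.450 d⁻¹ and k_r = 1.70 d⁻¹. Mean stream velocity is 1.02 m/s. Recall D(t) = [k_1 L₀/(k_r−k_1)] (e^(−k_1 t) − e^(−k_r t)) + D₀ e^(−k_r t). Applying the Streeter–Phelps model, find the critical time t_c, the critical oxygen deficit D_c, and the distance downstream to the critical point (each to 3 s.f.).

t_c ≈ 1.02 d; D_c ≈ 3.68 mg/L; x_c ≈ 89.8 km

At the critical point dD/dt = 0, so k_1 L₀ e^(−k_1 t) = k_r D. Substituting D(t) from the Streeter–Phelps equation and solving for t gives
t_c = ln[(k_r/k_1)(1 − D₀(k_r−k_1)/(k_1 L₀))] / (k_r−k_1).
Here k_r−k_1 = 1.250 d⁻¹ and 1 − D₀(k_r−k_1)/(k_1 L₀) = 1 − 0.428×1.250/(0.450×22.0) = 0.9460, so
t_c = ln(3.778 × 0.9460) / 1.250 = 1.274 / 1.250 = 1.019 d.
D_c = (k_1/k_r) L₀ e^(−k_1 t_c) = (0.450/1.70) × 22.0 × e^(−0.450×1.019) = 0.2647 × 22.0 × 0.6322 = 3.682 mg/L.
x_c = v t_c = 1.02 m/s × 1.019 d × 86400 s/d = 89790 m ≈ 89.8 km.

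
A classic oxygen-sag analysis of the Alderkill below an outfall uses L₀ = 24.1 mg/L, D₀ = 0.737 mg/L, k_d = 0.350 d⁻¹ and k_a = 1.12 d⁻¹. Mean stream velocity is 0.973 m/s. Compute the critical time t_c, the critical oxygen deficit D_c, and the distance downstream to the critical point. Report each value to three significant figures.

At the critical point dD/dt = 0, so k_d L₀ e^(−k_d t) = k_a D. Substituting D(t) from the Streeter–Phelps equation and solving for t gives
t_c = ln[(k_a/k_d)(1 − D₀(k_a−k_d)/(k_d L₀))] / (k_a−k_d).
Here k_a−k_d = 0.7700 d⁻¹ and 1 − D₀(k_a−k_d)/(k_d L₀) = 1 − 0.737×0.7700/(0.350×24.1) = 0.9327, so
t_c = ln(3.200 × 0.9327) / 0.7700 = 1.094 / 0.7700 = 1.420 d.
D_c = (k_d/k_a) L₀ e^(−k_d t_c) = (0.350/1.12) × 24.1 × e^(−0.350×1.420) = 0.3125 × 24.1 × 0.6083 = 4.581 mg/L.
x_c = v t_c = 0.973 m/s × 1.420 d × 86400 s/d = 119400 m ≈ 119 km.

t_c ≈ 1.42 d; D_c ≈ 4.58 mg/L; x_c ≈ 119 km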